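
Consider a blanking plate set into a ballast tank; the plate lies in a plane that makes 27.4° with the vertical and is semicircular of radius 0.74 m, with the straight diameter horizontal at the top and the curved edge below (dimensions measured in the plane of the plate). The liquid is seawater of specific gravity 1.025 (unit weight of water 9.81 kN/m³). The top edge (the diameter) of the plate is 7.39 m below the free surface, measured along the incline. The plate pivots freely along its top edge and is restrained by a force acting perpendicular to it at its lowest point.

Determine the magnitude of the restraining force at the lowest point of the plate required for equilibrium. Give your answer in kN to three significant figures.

γ = 1.025 × 9.81 = 10.05525 kN/m³.
The plate makes 27.4° with the vertical, i.e. θ = 90° − 27.4° = 62.6° to the horizontal. Measuring y along the incline from the free-surface line, vertical depth h = y·sinθ with sinθ = 0.887815.
The centroid of a semicircle lies 4r/(3π) = 0.314066 m from the diameter, here below the top edge, so y_c = 7.39 + 0.314066 = 7.70407 m and h_c = 7.70407 × 0.887815 = 6.83979 m.
A = πr²/2 = π × 0.74²/2 = 0.860168 m².
Resultant F = γ·h_c·A = 10.05525 × 6.83979 × 0.860168 = 59.1587 kN.
I_c = (π/8 − 8/(9π))·r⁴ = 0.109757 × 0.74⁴ = 0.0329124 m⁴.
Centre of pressure: y_p = y_c + I_c/(y_c·A) = 7.70407 + 0.0329124/(7.70407 × 0.860168) = 7.70407 + 0.00496656 = 7.70904 m along the plane.
The resultant acts 0.314066 + 0.00496656 = 0.319033 m (along the plate) below the hinge at the top edge, so the moment about the hinge is M = F × 0.319033 = 59.1587 × 0.319033 = 18.8736 kN·m.
A normal force at the bottom, 0.74 m from the hinge, must supply this moment: P = 18.8736/0.74 = 25.5049 kN.

P ≈ 25.5 kN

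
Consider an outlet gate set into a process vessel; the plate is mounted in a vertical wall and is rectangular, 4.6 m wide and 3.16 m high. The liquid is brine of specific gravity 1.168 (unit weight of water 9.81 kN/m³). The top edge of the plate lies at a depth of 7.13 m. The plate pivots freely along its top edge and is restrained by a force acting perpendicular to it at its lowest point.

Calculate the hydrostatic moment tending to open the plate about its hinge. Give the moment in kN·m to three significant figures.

γ = 1.168 × 9.81 = 11.45808 kN/m³.
The centroid lies 3.16/2 = 1.58 m below the top edge, so the centroid depth is h_c = 7.13 + 1.58 = 8.71 m.
A = 4.6 × 3.16 = 14.536 m².
Resultant F = γ·h_c·A = 11.45808 × 8.71 × 14.536 = 1450.69 kN.
I_c = b·h³/12 = 4.6 × 3.16³/12 = 12.0959 m⁴.
Centre of pressure: y_p = y_c + I_c/(y_c·A) = 8.71 + 12.0959/(8.71 × 14.536) = 8.71 + 0.0955378 = 8.80554 m along the plane.
The resultant acts 1.58 + 0.0955378 = 1.67554 m (along the plate) below the hinge at the top edge, so the moment about the hinge is M = F × 1.67554 = 1450.69 × 1.67554 = 2430.69 kN·m.

M ≈ 2430 kN·m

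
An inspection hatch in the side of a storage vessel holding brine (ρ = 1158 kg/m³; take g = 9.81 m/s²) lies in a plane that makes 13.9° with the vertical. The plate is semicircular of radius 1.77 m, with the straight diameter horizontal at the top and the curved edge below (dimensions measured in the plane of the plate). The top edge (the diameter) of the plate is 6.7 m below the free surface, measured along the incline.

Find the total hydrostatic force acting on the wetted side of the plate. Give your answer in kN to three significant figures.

γ = ρg = 1158 × 9.81 / 1000 = 11.35998 kN/m³.
The plate makes 13.9° with the vertical, i.e. θ = 90° − 13.9° = 76.1° to the horizontal. Measuring y along the incline from the free-surface line, vertical depth h = y·sinθ with sinθ = 0.970716.
The centroid of a semicircle lies 4r/(3π) = 0.751211 m from the diameter, here below the top edge, so y_c = 6.7 + 0.751211 = 7.45121 m and h_c = 7.45121 × 0.970716 = 7.23301 m.
A = πr²/2 = π × 1.77²/2 = 4.92115 m².
Resultant F = γ·h_c·A = 11.35998 × 7.23301 × 4.92115 = 404.355 kN.

F ≈ 404 kN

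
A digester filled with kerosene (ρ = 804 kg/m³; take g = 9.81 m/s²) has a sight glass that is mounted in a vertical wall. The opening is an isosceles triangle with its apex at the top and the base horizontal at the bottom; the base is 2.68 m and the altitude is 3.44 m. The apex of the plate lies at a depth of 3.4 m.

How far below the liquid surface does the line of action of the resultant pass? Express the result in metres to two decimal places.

γ = ρg = 804 × 9.81 / 1000 = 7.88724 kN/m³.
With the apex up, the centroid sits 2h/3 = 2 × 3.44/3 = 2.29333 m below the apex, so the centroid depth is h_c = 3.4 + 2.29333 = 5.69333 m.
A = ½ × 2.68 × 3.44 = 4.6096 m².
Resultant F = γ·h_c·A = 7.88724 × 5.69333 × 4.6096 = 206.993 kN.
I_c = b·h³/36 = 2.68 × 3.44³/36 = 3.03045 m⁴.
Centre of pressure: y_p = y_c + I_c/(y_c·A) = 5.69333 + 3.03045/(5.69333 × 4.6096) = 5.69333 + 0.115472 = 5.8088 m along the plane.

h_p = 5.81 m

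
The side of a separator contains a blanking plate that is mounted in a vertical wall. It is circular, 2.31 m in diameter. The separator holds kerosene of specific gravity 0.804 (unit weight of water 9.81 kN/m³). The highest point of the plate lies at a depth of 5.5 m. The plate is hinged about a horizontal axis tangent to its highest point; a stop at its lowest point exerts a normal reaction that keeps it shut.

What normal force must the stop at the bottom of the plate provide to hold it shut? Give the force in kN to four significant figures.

γ = 0.804 × 9.81 = 7.88724 kN/m³.
The centroid is at the centre, 1.155 m below the top of the plate, so the centroid depth is h_c = 5.5 + 1.155 = 6.655 m.
A = π(1.155)² = 4.19096 m².
Resultant F = γ·h_c·A = 7.88724 × 6.655 × 4.19096 = 219.982 kN.
I_c = πr⁴/4 = π × 1.155⁴/4 = 1.39771 m⁴.
Centre of pressure: y_p = y_c + I_c/(y_c·A) = 6.655 + 1.39771/(6.655 × 4.19096) = 6.655 + 0.0501136 = 6.70511 m along the plane.
The resultant acts 1.155 + 0.0501136 = 1.20511 m (along the plate) below the hinge at the top edge, so the moment about the hinge is M = F × 1.20511 = 219.982 × 1.20511 = 265.103 kN·m.
A normal force at the bottom, 2.31 m from the hinge, must supply this moment: P = 265.103/2.31 = 114.763 kN.

P ≈ 114.8 kN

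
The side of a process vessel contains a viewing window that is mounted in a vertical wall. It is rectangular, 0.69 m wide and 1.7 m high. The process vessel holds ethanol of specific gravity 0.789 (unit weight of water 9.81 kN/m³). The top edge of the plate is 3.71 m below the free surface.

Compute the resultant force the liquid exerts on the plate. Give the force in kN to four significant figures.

F ≈ 41.40 kN

γ = 0.789 × 9.81 = 7.74009 kN/m³.
The centroid lies 1.7/2 = 0.85 m below the top edge, so the centroid depth is h_c = 3.71 + 0.85 = 4.56 m.
A = 0.69 × 1.7 = 1.173 m².
Resultant F = γ·h_c·A = 7.74009 × 4.56 × 1.173 = 41.4008 kN.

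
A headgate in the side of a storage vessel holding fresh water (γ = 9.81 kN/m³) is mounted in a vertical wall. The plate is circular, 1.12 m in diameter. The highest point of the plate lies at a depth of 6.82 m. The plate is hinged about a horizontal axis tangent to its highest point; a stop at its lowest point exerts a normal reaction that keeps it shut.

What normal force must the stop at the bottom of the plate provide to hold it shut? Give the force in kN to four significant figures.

P ≈ 36.34 kN

γ = 9.81 kN/m³.
The centroid is at the centre, 0.56 m below the top of the plate, so the centroid depth is h_c = 6.82 + 0.56 = 7.38 m.
A = π(0.56)² = 0.985203 m².
Resultant F = γ·h_c·A = 9.81 × 7.38 × 0.985203 = 71.3265 kN.
I_c = πr⁴/4 = π × 0.56⁴/4 = 0.07724 m⁴.
Centre of pressure: y_p = y_c + I_c/(y_c·A) = 7.38 + 0.07724/(7.38 × 0.985203) = 7.38 + 0.0106233 = 7.39062 m along the plane.
The resultant acts 0.56 + 0.0106233 = 0.570623 m (along the plate) below the hinge at the top edge, so the moment about the hinge is M = F × 0.570623 = 71.3265 × 0.570623 = 40.7005 kN·m.
A normal force at the bottom, 1.12 m from the hinge, must supply this moment: P = 40.7005/1.12 = 36.3397 kN.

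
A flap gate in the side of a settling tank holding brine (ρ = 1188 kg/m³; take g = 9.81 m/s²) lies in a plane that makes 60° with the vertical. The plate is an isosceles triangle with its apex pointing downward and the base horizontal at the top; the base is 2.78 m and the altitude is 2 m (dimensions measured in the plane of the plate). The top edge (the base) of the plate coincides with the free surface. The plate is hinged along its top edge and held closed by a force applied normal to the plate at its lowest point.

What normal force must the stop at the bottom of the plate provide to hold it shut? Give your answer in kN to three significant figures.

γ = ρg = 1188 × 9.81 / 1000 = 11.65428 kN/m³.
The plate makes 60° with the vertical, i.e. θ = 90° − 60° = 30° to the horizontal. Measuring y along the incline from the free-surface line, vertical depth h = y·sinθ with sinθ = 0.500000.
With the apex down, the centroid sits h/3 = 2/3 = 0.666667 m below the base (the top edge), so y_c = 0.666667 m and h_c = 0.666667 × 0.500000 = 0.333334 m.
A = ½ × 2.78 × 2 = 2.78 m².
Resultant F = γ·h_c·A = 11.65428 × 0.333334 × 2.78 = 10.7997 kN.
I_c = b·h³/36 = 2.78 × 2³/36 = 0.617778 m⁴.
Centre of pressure: y_p = y_c + I_c/(y_c·A) = 0.666667 + 0.617778/(0.666667 × 2.78) = 0.666667 + 0.333333 = 1 m along the plane.
The resultant acts 0.666667 + 0.333333 = 1 m (along the plate) below the hinge at the top edge, so the moment about the hinge is M = F × 1 = 10.7997 × 1 = 10.7997 kN·m.
A normal force at the bottom, 2 m from the hinge, must supply this moment: P = 10.7997/2 = 5.39985 kN.

P ≈ 5.40 kN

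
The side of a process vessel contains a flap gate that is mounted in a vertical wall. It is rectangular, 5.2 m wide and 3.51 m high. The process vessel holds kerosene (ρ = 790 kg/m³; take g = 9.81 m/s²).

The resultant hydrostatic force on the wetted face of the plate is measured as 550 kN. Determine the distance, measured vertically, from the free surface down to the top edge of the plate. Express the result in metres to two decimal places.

d_top ≈ 2.13 m

γ = ρg = 790 × 9.81 / 1000 = 7.7499 kN/m³.
A = 5.2 × 3.51 = 18.252 m².
From F = γ·h_c·A, the centroid depth is h_c = 550/(7.7499 × 18.252) = 3.88827 m.
The centroid lies 3.51/2 = 1.755 m below the top edge, so the top edge sits at h_top = 3.88827 − 1.755 = 2.13327 m below the surface.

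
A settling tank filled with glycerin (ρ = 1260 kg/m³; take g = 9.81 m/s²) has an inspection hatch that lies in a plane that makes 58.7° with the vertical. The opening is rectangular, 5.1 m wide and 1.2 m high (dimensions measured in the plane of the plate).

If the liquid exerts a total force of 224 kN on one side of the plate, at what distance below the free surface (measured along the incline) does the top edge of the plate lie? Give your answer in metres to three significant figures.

γ = ρg = 1260 × 9.81 / 1000 = 12.3606 kN/m³.
A = 5.1 × 1.2 = 6.12 m².
From F = γ·h_c·A, the centroid depth is h_c = 224/(12.3606 × 6.12) = 2.96113 m.
The plate makes 58.7° with the vertical, i.e. θ = 90° − 58.7° = 31.3° to the horizontal. Measuring y along the incline from the free-surface line, vertical depth h = y·sinθ with sinθ = 0.519519.
Along the incline, y_c = h_c/sinθ = 2.96113/0.519519 = 5.69975 m.
The centroid lies 1.2/2 = 0.6 m below the top edge, so the top edge sits at y_top = 5.69975 − 0.6 = 5.09975 m along the incline.

y_top ≈ 5.10 m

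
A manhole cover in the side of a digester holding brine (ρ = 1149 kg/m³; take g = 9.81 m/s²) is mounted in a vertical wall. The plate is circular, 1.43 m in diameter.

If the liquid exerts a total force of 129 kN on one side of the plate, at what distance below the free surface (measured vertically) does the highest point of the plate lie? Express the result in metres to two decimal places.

d_top ≈ 6.41 m

γ = ρg = 1149 × 9.81 / 1000 = 11.27169 kN/m³.
A = π(0.715)² = 1.60606 m².
From F = γ·h_c·A, the centroid depth is h_c = 129/(11.27169 × 1.60606) = 7.12589 m.
The centroid is at the centre, 0.715 m below the top of the plate, so the highest point sits at h_top = 7.12589 − 0.715 = 6.41089 m below the surface.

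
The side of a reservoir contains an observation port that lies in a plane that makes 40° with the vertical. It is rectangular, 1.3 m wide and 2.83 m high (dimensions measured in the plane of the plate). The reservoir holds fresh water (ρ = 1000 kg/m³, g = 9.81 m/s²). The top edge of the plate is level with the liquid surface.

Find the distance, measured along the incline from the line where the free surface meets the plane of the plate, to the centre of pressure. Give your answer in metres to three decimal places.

y_p = 1.887 m

γ = ρg = 1000 × 9.81 = 9810 N/m³ = 9.81 kN/m³.
The plate makes 40° with the vertical, i.e. θ = 90° − 40° = 50° to the horizontal. Measuring y along the incline from the free-surface line, vertical depth h = y·sinθ with sinθ = 0.766044.
The centroid lies 2.83/2 = 1.415 m below the top edge, so y_c = 1.415 m and h_c = 1.415 × 0.766044 = 1.08395 m.
A = 1.3 × 2.83 = 3.679 m².
Resultant F = γ·h_c·A = 9.81 × 1.08395 × 3.679 = 39.1208 kN.
I_c = b·h³/12 = 1.3 × 2.83³/12 = 2.4554 m⁴.
Centre of pressure: y_p = y_c + I_c/(y_c·A) = 1.415 + 2.4554/(1.415 × 3.679) = 1.415 + 0.471668 = 1.88667 m along the plane.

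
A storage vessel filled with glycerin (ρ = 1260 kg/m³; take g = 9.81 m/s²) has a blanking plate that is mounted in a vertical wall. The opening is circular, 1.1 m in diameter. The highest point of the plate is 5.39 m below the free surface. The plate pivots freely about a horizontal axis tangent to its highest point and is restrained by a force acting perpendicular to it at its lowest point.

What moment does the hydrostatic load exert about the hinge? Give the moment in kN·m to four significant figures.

M ≈ 39.26 kN·m

γ = ρg = 1260 × 9.81 / 1000 = 12.3606 kN/m³.
The centroid is at the centre, 0.55 m below the top of the plate, so the centroid depth is h_c = 5.39 + 0.55 = 5.94 m.
A = π(0.55)² = 0.950332 m².
Resultant F = γ·h_c·A = 12.3606 × 5.94 × 0.950332 = 69.7752 kN.
I_c = πr⁴/4 = π × 0.55⁴/4 = 0.0718688 m⁴.
Centre of pressure: y_p = y_c + I_c/(y_c·A) = 5.94 + 0.0718688/(5.94 × 0.950332) = 5.94 + 0.0127315 = 5.95273 m along the plane.
The resultant acts 0.55 + 0.0127315 = 0.562732 m (along the plate) below the hinge at the top edge, so the moment about the hinge is M = F × 0.562732 = 69.7752 × 0.562732 = 39.2647 kN·m.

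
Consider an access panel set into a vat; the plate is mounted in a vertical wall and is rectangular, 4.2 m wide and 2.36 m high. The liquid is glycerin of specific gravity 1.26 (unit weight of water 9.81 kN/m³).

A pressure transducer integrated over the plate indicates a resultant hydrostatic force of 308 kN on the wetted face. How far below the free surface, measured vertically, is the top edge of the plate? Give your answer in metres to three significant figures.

d_top ≈ 1.33 m

γ = 1.26 × 9.81 = 12.3606 kN/m³.
A = 4.2 × 2.36 = 9.912 m².
From F = γ·h_c·A, the centroid depth is h_c = 308/(12.3606 × 9.912) = 2.51391 m.
The centroid lies 2.36/2 = 1.18 m below the top edge, so the top edge sits at h_top = 2.51391 − 1.18 = 1.33391 m below the surface.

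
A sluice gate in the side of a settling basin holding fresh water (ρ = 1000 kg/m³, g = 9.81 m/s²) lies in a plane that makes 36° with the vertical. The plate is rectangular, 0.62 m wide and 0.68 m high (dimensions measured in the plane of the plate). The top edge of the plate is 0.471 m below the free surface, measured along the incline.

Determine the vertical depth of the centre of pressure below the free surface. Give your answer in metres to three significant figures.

γ = ρg = 1000 × 9.81 = 9810 N/m³ = 9.81 kN/m³.
The plate makes 36° with the vertical, i.e. θ = 90° − 36° = 54° to the horizontal. Measuring y along the incline from the free-surface line, vertical depth h = y·sinθ with sinθ = 0.809017.
The centroid lies 0.68/2 = 0.34 m below the top edge, so y_c = 0.471 + 0.34 = 0.811 m and h_c = 0.811 × 0.809017 = 0.656113 m.
A = 0.62 × 0.68 = 0.4216 m².
Resultant F = γ·h_c·A = 9.81 × 0.656113 × 0.4216 = 2.71362 kN.
I_c = b·h³/12 = 0.62 × 0.68³/12 = 0.0162457 m⁴.
Centre of pressure: y_p = y_c + I_c/(y_c·A) = 0.811 + 0.0162457/(0.811 × 0.4216) = 0.811 + 0.0475135 = 0.858514 m along the plane.
Vertically, h_p = y_p·sinθ = 0.858514 × 0.809017 = 0.694552 m.

h_p = 0.695 m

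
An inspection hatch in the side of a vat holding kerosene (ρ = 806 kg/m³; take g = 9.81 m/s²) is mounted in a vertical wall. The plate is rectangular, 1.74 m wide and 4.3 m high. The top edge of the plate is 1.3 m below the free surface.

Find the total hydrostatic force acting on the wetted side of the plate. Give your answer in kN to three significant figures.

F ≈ 204 kN

γ = ρg = 806 × 9.81 / 1000 = 7.90686 kN/m³.
The centroid lies 4.3/2 = 2.15 m below the top edge, so the centroid depth is h_c = 1.3 + 2.15 = 3.45 m.
A = 1.74 × 4.3 = 7.482 m².
Resultant F = γ·h_c·A = 7.90686 × 3.45 × 7.482 = 204.099 kN.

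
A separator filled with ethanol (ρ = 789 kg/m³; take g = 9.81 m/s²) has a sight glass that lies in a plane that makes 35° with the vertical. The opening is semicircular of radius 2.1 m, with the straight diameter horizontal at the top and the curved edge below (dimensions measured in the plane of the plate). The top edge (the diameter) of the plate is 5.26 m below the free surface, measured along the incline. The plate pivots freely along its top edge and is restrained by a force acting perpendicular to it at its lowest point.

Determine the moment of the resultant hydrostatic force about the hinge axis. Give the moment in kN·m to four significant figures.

M ≈ 254.3 kN·m

γ = ρg = 789 × 9.81 / 1000 = 7.74009 kN/m³.
The plate makes 35° with the vertical, i.e. θ = 90° − 35° = 55° to the horizontal. Measuring y along the incline from the free-surface line, vertical depth h = y·sinθ with sinθ = 0.819152.
The centroid of a semicircle lies 4r/(3π) = 0.891268 m from the diameter, here below the top edge, so y_c = 5.26 + 0.891268 = 6.15127 m and h_c = 6.15127 × 0.819152 = 5.03883 m.
A = πr²/2 = π × 2.1²/2 = 6.92721 m².
Resultant F = γ·h_c·A = 7.74009 × 5.03883 × 6.92721 = 270.168 kN.
I_c = (π/8 − 8/(9π))·r⁴ = 0.109757 × 2.1⁴ = 2.13457 m⁴.
Centre of pressure: y_p = y_c + I_c/(y_c·A) = 6.15127 + 2.13457/(6.15127 × 6.92721) = 6.15127 + 0.0500942 = 6.20136 m along the plane.
The resultant acts 0.891268 + 0.0500942 = 0.941362 m (along the plate) below the hinge at the top edge, so the moment about the hinge is M = F × 0.941362 = 270.168 × 0.941362 = 254.326 kN·m.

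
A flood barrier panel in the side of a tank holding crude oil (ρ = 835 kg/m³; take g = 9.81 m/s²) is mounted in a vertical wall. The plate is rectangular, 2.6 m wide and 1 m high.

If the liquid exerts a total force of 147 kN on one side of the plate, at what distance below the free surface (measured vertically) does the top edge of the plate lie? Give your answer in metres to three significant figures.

d_top ≈ 6.40 m

γ = ρg = 835 × 9.81 / 1000 = 8.19135 kN/m³.
A = 2.6 × 1 = 2.6 m².
From F = γ·h_c·A, the centroid depth is h_c = 147/(8.19135 × 2.6) = 6.90222 m.
The centroid lies 1/2 = 0.5 m below the top edge, so the top edge sits at h_top = 6.90222 − 0.5 = 6.40222 m below the surface.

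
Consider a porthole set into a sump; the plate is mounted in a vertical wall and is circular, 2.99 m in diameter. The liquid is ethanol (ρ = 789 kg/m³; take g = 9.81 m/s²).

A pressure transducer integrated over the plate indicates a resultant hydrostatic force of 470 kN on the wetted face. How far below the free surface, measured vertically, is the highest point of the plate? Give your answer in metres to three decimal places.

d_top ≈ 7.153 m

γ = ρg = 789 × 9.81 / 1000 = 7.74009 kN/m³.
A = π(1.495)² = 7.02154 m².
From F = γ·h_c·A, the centroid depth is h_c = 470/(7.74009 × 7.02154) = 8.64808 m.
The centroid is at the centre, 1.495 m below the top of the plate, so the highest point sits at h_top = 8.64808 − 1.495 = 7.15308 m below the surface.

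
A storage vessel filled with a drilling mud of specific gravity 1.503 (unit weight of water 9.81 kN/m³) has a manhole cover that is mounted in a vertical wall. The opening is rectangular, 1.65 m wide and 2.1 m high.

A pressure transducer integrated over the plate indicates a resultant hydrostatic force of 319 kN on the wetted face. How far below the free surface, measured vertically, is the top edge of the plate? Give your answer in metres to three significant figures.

γ = 1.503 × 9.81 = 14.74443 kN/m³.
A = 1.65 × 2.1 = 3.465 m².
From F = γ·h_c·A, the centroid depth is h_c = 319/(14.74443 × 3.465) = 6.24395 m.
The centroid lies 2.1/2 = 1.05 m below the top edge, so the top edge sits at h_top = 6.24395 − 1.05 = 5.19395 m below the surface.

d_top ≈ 5.19 m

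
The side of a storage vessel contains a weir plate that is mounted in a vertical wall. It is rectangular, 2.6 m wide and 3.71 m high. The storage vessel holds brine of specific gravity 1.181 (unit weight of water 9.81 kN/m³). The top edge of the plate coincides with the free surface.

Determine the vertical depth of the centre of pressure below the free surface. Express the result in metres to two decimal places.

h_p = 2.47 m

γ = 1.181 × 9.81 = 11.58561 kN/m³.
The centroid lies 3.71/2 = 1.855 m below the top edge, so the centroid depth is h_c = 1.855 m.
A = 2.6 × 3.71 = 9.646 m².
Resultant F = γ·h_c·A = 11.58561 × 1.855 × 9.646 = 207.305 kN.
I_c = b·h³/12 = 2.6 × 3.71³/12 = 11.064 m⁴.
Centre of pressure: y_p = y_c + I_c/(y_c·A) = 1.855 + 11.064/(1.855 × 9.646) = 1.855 + 0.618331 = 2.47333 m along the plane.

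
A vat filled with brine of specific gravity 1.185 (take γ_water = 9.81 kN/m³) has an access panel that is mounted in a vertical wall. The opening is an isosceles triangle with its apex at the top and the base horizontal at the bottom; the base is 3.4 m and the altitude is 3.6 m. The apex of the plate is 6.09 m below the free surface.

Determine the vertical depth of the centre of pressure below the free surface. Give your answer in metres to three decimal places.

h_p = 8.575 m

γ = 1.185 × 9.81 = 11.62485 kN/m³.
With the apex up, the centroid sits 2h/3 = 2 × 3.6/3 = 2.4 m below the apex, so the centroid depth is h_c = 6.09 + 2.4 = 8.49 m.
A = ½ × 3.4 × 3.6 = 6.12 m².
Resultant F = γ·h_c·A = 11.62485 × 8.49 × 6.12 = 604.013 kN.
I_c = b·h³/36 = 3.4 × 3.6³/36 = 4.4064 m⁴.
Centre of pressure: y_p = y_c + I_c/(y_c·A) = 8.49 + 4.4064/(8.49 × 6.12) = 8.49 + 0.0848057 = 8.57481 m along the plane.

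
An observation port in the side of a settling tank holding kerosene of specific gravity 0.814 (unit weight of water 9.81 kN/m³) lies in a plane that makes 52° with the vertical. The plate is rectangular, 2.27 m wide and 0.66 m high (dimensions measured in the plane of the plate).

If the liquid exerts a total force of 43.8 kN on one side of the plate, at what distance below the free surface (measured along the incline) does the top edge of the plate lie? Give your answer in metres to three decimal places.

γ = 0.814 × 9.81 = 7.98534 kN/m³.
A = 2.27 × 0.66 = 1.4982 m².
From F = γ·h_c·A, the centroid depth is h_c = 43.8/(7.98534 × 1.4982) = 3.66109 m.
The plate makes 52° with the vertical, i.e. θ = 90° − 52° = 38° to the horizontal. Measuring y along the incline from the free-surface line, vertical depth h = y·sinθ with sinθ = 0.615661.
Along the incline, y_c = h_c/sinθ = 3.66109/0.615661 = 5.9466 m.
The centroid lies 0.66/2 = 0.33 m below the top edge, so the top edge sits at y_top = 5.9466 − 0.33 = 5.6166 m along the incline.

y_top ≈ 5.617 m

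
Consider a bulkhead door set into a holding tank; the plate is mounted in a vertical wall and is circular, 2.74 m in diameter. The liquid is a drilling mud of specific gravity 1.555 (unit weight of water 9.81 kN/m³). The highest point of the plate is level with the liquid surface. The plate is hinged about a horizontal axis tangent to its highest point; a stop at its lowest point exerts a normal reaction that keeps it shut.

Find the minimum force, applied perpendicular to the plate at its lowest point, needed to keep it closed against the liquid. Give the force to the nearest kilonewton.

γ = 1.555 × 9.81 = 15.25455 kN/m³.
The centroid is at the centre, 1.37 m below the top of the plate, so the centroid depth is h_c = 1.37 m.
A = π(1.37)² = 5.89646 m².
Resultant F = γ·h_c·A = 15.25455 × 1.37 × 5.89646 = 123.229 kN.
I_c = πr⁴/4 = π × 1.37⁴/4 = 2.76676 m⁴.
Centre of pressure: y_p = y_c + I_c/(y_c·A) = 1.37 + 2.76676/(1.37 × 5.89646) = 1.37 + 0.342499 = 1.7125 m along the plane.
The resultant acts 1.37 + 0.342499 = 1.7125 m (along the plate) below the hinge at the top edge, so the moment about the hinge is M = F × 1.7125 = 123.229 × 1.7125 = 211.03 kN·m.
A normal force at the bottom, 2.74 m from the hinge, must supply this moment: P = 211.03/2.74 = 77.0182 kN.

P ≈ 77 kN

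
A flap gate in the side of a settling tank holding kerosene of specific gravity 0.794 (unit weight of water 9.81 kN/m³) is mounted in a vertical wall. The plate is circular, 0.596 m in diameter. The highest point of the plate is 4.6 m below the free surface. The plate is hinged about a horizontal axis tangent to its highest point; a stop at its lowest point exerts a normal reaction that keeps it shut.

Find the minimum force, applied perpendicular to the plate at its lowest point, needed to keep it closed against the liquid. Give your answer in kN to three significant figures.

P ≈ 5.40 kN

γ = 0.794 × 9.81 = 7.78914 kN/m³.
The centroid is at the centre, 0.298 m below the top of the plate, so the centroid depth is h_c = 4.6 + 0.298 = 4.898 m.
A = π(0.298)² = 0.278986 m².
Resultant F = γ·h_c·A = 7.78914 × 4.898 × 0.278986 = 10.6437 kN.
I_c = πr⁴/4 = π × 0.298⁴/4 = 0.00619377 m⁴.
Centre of pressure: y_p = y_c + I_c/(y_c·A) = 4.898 + 0.00619377/(4.898 × 0.278986) = 4.898 + 0.00453267 = 4.90253 m along the plane.
The resultant acts 0.298 + 0.00453267 = 0.302533 m (along the plate) below the hinge at the top edge, so the moment about the hinge is M = F × 0.302533 = 10.6437 × 0.302533 = 3.22007 kN·m.
A normal force at the bottom, 0.596 m from the hinge, must supply this moment: P = 3.22007/0.596 = 5.4028 kN.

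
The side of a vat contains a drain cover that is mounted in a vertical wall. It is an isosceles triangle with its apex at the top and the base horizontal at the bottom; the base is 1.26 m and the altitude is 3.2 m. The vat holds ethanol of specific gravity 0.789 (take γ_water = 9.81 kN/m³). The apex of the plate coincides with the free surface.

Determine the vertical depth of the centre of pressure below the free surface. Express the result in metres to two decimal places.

h_p = 2.40 m

γ = 0.789 × 9.81 = 7.74009 kN/m³.
With the apex up, the centroid sits 2h/3 = 2 × 3.2/3 = 2.13333 m below the apex, so the centroid depth is h_c = 2.13333 m.
A = ½ × 1.26 × 3.2 = 2.016 m².
Resultant F = γ·h_c·A = 7.74009 × 2.13333 × 2.016 = 33.2885 kN.
I_c = b·h³/36 = 1.26 × 3.2³/36 = 1.14688 m⁴.
Centre of pressure: y_p = y_c + I_c/(y_c·A) = 2.13333 + 1.14688/(2.13333 × 2.016) = 2.13333 + 0.266667 = 2.4 m along the plane.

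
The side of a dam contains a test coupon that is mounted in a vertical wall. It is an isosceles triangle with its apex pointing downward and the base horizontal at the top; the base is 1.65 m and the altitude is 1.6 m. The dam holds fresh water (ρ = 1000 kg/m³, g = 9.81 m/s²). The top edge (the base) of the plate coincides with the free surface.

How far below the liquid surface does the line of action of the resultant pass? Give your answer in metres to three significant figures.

h_p = 0.800 m

γ = ρg = 1000 × 9.81 = 9810 N/m³ = 9.81 kN/m³.
With the apex down, the centroid sits h/3 = 1.6/3 = 0.533333 m below the base (the top edge), so the centroid depth is h_c = 0.533333 m.
A = ½ × 1.65 × 1.6 = 1.32 m².
Resultant F = γ·h_c·A = 9.81 × 0.533333 × 1.32 = 6.90624 kN.
I_c = b·h³/36 = 1.65 × 1.6³/36 = 0.187733 m⁴.
Centre of pressure: y_p = y_c + I_c/(y_c·A) = 0.533333 + 0.187733/(0.533333 × 1.32) = 0.533333 + 0.266666 = 0.799999 m along the plane.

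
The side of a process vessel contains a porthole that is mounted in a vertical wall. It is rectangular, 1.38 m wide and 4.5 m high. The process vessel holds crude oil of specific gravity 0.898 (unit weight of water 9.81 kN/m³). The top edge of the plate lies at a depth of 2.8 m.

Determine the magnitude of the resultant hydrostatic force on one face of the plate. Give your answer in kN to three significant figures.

γ = 0.898 × 9.81 = 8.80938 kN/m³.
The centroid lies 4.5/2 = 2.25 m below the top edge, so the centroid depth is h_c = 2.8 + 2.25 = 5.05 m.
A = 1.38 × 4.5 = 6.21 m².
Resultant F = γ·h_c·A = 8.80938 × 5.05 × 6.21 = 276.267 kN.

F ≈ 276 kN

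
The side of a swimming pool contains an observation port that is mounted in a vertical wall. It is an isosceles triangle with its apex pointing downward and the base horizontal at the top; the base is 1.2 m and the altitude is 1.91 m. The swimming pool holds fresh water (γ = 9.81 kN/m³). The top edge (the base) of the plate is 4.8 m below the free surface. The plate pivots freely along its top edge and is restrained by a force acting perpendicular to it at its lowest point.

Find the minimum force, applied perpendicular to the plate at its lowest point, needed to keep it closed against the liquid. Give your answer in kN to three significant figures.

P ≈ 21.6 kN

γ = 9.81 kN/m³.
With the apex down, the centroid sits h/3 = 1.91/3 = 0.636667 m below the base (the top edge), so the centroid depth is h_c = 4.8 + 0.636667 = 5.43667 m.
A = ½ × 1.2 × 1.91 = 1.146 m².
Resultant F = γ·h_c·A = 9.81 × 5.43667 × 1.146 = 61.1205 kN.
I_c = b·h³/36 = 1.2 × 1.91³/36 = 0.232262 m⁴.
Centre of pressure: y_p = y_c + I_c/(y_c·A) = 5.43667 + 0.232262/(5.43667 × 1.146) = 5.43667 + 0.0372787 = 5.47395 m along the plane.
The resultant acts 0.636667 + 0.0372787 = 0.673946 m (along the plate) below the hinge at the top edge, so the moment about the hinge is M = F × 0.673946 = 61.1205 × 0.673946 = 41.1919 kN·m.
A normal force at the bottom, 1.91 m from the hinge, must supply this moment: P = 41.1919/1.91 = 21.5664 kN.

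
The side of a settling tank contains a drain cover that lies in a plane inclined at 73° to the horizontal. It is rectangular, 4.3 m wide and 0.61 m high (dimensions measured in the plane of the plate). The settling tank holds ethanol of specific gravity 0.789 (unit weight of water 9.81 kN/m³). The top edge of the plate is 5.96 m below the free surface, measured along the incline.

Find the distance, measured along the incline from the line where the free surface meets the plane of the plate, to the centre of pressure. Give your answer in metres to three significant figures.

y_p = 6.27 m

γ = 0.789 × 9.81 = 7.74009 kN/m³.
Let θ = 73° be the plate's angle to the horizontal; measure y along the incline from where the plane meets the free surface. Vertical depth h = y·sinθ with sinθ = 0.956305.
The centroid lies 0.61/2 = 0.305 m below the top edge, so y_c = 5.96 + 0.305 = 6.265 m and h_c = 6.265 × 0.956305 = 5.99125 m.
A = 4.3 × 0.61 = 2.623 m².
Resultant F = γ·h_c·A = 7.74009 × 5.99125 × 2.623 = 121.636 kN.
I_c = b·h³/12 = 4.3 × 0.61³/12 = 0.0813349 m⁴.
Centre of pressure: y_p = y_c + I_c/(y_c·A) = 6.265 + 0.0813349/(6.265 × 2.623) = 6.265 + 0.00494946 = 6.26995 m along the plane.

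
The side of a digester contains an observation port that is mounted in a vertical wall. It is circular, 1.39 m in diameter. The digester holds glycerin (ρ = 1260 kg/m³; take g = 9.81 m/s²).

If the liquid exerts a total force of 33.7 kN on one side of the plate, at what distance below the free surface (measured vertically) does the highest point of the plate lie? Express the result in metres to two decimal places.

d_top ≈ 1.10 m

γ = ρg = 1260 × 9.81 / 1000 = 12.3606 kN/m³.
A = π(0.695)² = 1.51747 m².
From F = γ·h_c·A, the centroid depth is h_c = 33.7/(12.3606 × 1.51747) = 1.79668 m.
The centroid is at the centre, 0.695 m below the top of the plate, so the highest point sits at h_top = 1.79668 − 0.695 = 1.10168 m below the surface.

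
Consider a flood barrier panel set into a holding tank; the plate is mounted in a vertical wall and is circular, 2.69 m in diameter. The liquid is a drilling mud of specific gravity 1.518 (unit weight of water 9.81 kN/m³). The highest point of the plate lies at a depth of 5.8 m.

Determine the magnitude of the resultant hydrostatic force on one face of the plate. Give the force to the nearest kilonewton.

γ = 1.518 × 9.81 = 14.89158 kN/m³.
The centroid is at the centre, 1.345 m below the top of the plate, so the centroid depth is h_c = 5.8 + 1.345 = 7.145 m.
A = π(1.345)² = 5.68322 m².
Resultant F = γ·h_c·A = 14.89158 × 7.145 × 5.68322 = 604.697 kN.

F ≈ 605 kN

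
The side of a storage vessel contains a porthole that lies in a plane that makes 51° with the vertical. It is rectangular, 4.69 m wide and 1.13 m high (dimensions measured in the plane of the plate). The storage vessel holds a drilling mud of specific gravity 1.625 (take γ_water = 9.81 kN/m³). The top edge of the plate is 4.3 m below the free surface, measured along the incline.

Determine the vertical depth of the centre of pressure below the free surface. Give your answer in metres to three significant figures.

γ = 1.625 × 9.81 = 15.94125 kN/m³.
The plate makes 51° with the vertical, i.e. θ = 90° − 51° = 39° to the horizontal. Measuring y along the incline from the free-surface line, vertical depth h = y·sinθ with sinθ = 0.629320.
The centroid lies 1.13/2 = 0.565 m below the top edge, so y_c = 4.3 + 0.565 = 4.865 m and h_c = 4.865 × 0.629320 = 3.06164 m.
A = 4.69 × 1.13 = 5.2997 m².
Resultant F = γ·h_c·A = 15.94125 × 3.06164 × 5.2997 = 258.659 kN.
I_c = b·h³/12 = 4.69 × 1.13³/12 = 0.563932 m⁴.
Centre of pressure: y_p = y_c + I_c/(y_c·A) = 4.865 + 0.563932/(4.865 × 5.2997) = 4.865 + 0.0218722 = 4.88687 m along the plane.
Vertically, h_p = y_p·sinθ = 4.88687 × 0.629320 = 3.07541 m.

h_p = 3.08 m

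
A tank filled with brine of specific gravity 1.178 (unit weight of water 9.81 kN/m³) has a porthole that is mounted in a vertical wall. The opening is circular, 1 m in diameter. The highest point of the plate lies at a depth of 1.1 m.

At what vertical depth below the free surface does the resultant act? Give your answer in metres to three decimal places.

h_p = 1.639 m

γ = 1.178 × 9.81 = 11.55618 kN/m³.
The centroid is at the centre, 0.5 m below the top of the plate, so the centroid depth is h_c = 1.1 + 0.5 = 1.6 m.
A = π(0.5)² = 0.785398 m².
Resultant F = γ·h_c·A = 11.55618 × 1.6 × 0.785398 = 14.5219 kN.
I_c = πr⁴/4 = π × 0.5⁴/4 = 0.0490874 m⁴.
Centre of pressure: y_p = y_c + I_c/(y_c·A) = 1.6 + 0.0490874/(1.6 × 0.785398) = 1.6 + 0.0390625 = 1.63906 m along the plane.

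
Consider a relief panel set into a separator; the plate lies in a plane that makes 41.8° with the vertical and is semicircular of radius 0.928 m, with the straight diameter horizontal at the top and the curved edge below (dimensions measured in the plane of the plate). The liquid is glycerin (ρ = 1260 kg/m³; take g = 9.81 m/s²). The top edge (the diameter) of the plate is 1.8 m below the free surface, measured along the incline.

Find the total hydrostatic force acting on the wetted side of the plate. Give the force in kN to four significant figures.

γ = ρg = 1260 × 9.81 / 1000 = 12.3606 kN/m³.
The plate makes 41.8° with the vertical, i.e. θ = 90° − 41.8° = 48.2° to the horizontal. Measuring y along the incline from the free-surface line, vertical depth h = y·sinθ with sinθ = 0.745476.
The centroid of a semicircle lies 4r/(3π) = 0.393855 m from the diameter, here below the top edge, so y_c = 1.8 + 0.393855 = 2.19386 m and h_c = 2.19386 × 0.745476 = 1.63547 m.
A = πr²/2 = π × 0.928²/2 = 1.35274 m².
Resultant F = γ·h_c·A = 12.3606 × 1.63547 × 1.35274 = 27.3462 kN.

F ≈ 27.35 kN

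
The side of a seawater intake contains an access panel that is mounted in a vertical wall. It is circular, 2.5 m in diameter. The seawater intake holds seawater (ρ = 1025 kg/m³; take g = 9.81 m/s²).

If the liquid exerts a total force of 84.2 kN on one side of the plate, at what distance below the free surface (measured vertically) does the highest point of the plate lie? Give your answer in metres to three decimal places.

d_top ≈ 0.456 m

γ = ρg = 1025 × 9.81 / 1000 = 10.05525 kN/m³.
A = π(1.25)² = 4.90874 m².
From F = γ·h_c·A, the centroid depth is h_c = 84.2/(10.05525 × 4.90874) = 1.70588 m.
The centroid is at the centre, 1.25 m below the top of the plate, so the highest point sits at h_top = 1.70588 − 1.25 = 0.45588 m below the surface.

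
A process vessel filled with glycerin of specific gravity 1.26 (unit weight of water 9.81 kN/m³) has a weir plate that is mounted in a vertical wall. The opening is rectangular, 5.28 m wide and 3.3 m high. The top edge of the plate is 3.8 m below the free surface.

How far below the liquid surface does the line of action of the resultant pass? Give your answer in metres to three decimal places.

h_p = 5.617 m

γ = 1.26 × 9.81 = 12.3606 kN/m³.
The centroid lies 3.3/2 = 1.65 m below the top edge, so the centroid depth is h_c = 3.8 + 1.65 = 5.45 m.
A = 5.28 × 3.3 = 17.424 m².
Resultant F = γ·h_c·A = 12.3606 × 5.45 × 17.424 = 1173.77 kN.
I_c = b·h³/12 = 5.28 × 3.3³/12 = 15.8123 m⁴.
Centre of pressure: y_p = y_c + I_c/(y_c·A) = 5.45 + 15.8123/(5.45 × 17.424) = 5.45 + 0.166514 = 5.61651 m along the plane.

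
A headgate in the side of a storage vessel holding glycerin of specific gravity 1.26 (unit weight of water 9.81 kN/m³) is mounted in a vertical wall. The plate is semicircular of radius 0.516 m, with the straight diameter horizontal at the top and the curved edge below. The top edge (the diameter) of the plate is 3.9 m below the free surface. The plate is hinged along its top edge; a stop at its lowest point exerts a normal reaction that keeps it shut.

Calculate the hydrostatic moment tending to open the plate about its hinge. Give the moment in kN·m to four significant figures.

γ = 1.26 × 9.81 = 12.3606 kN/m³.
The centroid of a semicircle lies 4r/(3π) = 0.218997 m from the diameter, here below the top edge, so the centroid depth is h_c = 3.9 + 0.218997 = 4.119 m.
A = πr²/2 = π × 0.516²/2 = 0.418234 m².
Resultant F = γ·h_c·A = 12.3606 × 4.119 × 0.418234 = 21.2937 kN.
I_c = (π/8 − 8/(9π))·r⁴ = 0.109757 × 0.516⁴ = 0.00778092 m⁴.
Centre of pressure: y_p = y_c + I_c/(y_c·A) = 4.119 + 0.00778092/(4.119 × 0.418234) = 4.119 + 0.00451669 = 4.12352 m along the plane.
The resultant acts 0.218997 + 0.00451669 = 0.223514 m (along the plate) below the hinge at the top edge, so the moment about the hinge is M = F × 0.223514 = 21.2937 × 0.223514 = 4.75944 kN·m.

M ≈ 4.759 kN·m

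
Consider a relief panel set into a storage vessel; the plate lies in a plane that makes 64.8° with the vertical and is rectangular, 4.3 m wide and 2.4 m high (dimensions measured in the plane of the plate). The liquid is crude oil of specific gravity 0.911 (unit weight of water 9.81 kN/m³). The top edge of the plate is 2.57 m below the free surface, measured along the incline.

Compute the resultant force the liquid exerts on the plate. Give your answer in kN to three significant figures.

F ≈ 148 kN

γ = 0.911 × 9.81 = 8.93691 kN/m³.
The plate makes 64.8° with the vertical, i.e. θ = 90° − 64.8° = 25.2° to the horizontal. Measuring y along the incline from the free-surface line, vertical depth h = y·sinθ with sinθ = 0.425779.
The centroid lies 2.4/2 = 1.2 m below the top edge, so y_c = 2.57 + 1.2 = 3.77 m and h_c = 3.77 × 0.425779 = 1.60519 m.
A = 4.3 × 2.4 = 10.32 m².
Resultant F = γ·h_c·A = 8.93691 × 1.60519 × 10.32 = 148.045 kN.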